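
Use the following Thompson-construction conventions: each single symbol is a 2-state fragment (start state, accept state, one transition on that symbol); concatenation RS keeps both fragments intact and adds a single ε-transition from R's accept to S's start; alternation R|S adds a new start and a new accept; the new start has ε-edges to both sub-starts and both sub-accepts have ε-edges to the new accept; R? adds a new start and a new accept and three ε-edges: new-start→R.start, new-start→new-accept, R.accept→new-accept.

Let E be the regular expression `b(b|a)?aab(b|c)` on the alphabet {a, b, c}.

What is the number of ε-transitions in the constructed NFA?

Building bottom-up:
Each of the 8 symbol leaves contributes 0 ε-transitions.
  b|a → 4 ε-transitions
  (b|a)? → 7 ε-transitions
  b|c → 4 ε-transitions
  b(b|a)?aab(b|c) → 16 ε-transitions

16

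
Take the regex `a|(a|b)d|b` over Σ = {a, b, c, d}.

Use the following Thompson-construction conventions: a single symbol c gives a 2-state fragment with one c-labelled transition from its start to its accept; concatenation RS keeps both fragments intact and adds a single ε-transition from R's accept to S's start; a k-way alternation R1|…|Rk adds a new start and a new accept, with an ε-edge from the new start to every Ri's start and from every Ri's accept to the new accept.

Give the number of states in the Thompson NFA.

14

Per subexpression:
Each of the 5 symbol leaves contributes a 2-state fragment.
  a|b = 6 states
  (a|b)d = 8 states
  a|(a|b)d|b = 14 states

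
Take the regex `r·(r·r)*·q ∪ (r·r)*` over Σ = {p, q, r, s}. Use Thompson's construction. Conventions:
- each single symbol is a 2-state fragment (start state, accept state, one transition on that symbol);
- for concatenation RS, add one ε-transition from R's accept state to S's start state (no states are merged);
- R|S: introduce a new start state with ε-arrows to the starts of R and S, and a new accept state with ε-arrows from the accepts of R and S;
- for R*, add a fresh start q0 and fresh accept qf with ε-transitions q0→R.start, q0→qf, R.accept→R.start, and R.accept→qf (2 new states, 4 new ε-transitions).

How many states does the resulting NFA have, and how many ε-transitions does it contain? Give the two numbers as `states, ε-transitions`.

18, 16

Bottom-up over the parse tree:
Each of the 6 symbol leaves contributes 2 states and 0 ε-transitions.
  r·r — 4 states, 1 ε-transition
  (r·r)* — 6 states, 5 ε-transitions
  r·(r·r)*·q — 10 states, 7 ε-transitions
  r·r — 4 states, 1 ε-transition
  (r·r)* — 6 states, 5 ε-transitions
  r·(r·r)*·q ∪ (r·r)* — 18 states, 16 ε-transitions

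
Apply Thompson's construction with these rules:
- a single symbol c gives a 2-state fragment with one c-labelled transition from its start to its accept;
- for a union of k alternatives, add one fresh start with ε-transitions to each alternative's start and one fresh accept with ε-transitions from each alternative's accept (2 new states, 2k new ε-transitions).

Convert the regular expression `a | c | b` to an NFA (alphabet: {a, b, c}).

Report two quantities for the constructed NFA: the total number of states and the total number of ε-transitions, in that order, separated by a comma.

Per subexpression:
Each of the 3 symbol leaves contributes 2 states and 0 ε-transitions.
  a | c | b = 8 states, 6 ε-transitions

8, 6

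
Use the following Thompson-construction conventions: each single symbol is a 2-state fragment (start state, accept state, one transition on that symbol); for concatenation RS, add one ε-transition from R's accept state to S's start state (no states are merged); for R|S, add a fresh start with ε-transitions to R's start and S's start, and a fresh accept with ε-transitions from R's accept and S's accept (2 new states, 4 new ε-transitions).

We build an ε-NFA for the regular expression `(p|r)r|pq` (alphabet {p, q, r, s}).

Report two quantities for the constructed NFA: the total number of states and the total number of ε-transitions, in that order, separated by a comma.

14, 10

Bottom-up over the parse tree:
Each of the 5 symbol leaves contributes 2 states and 0 ε-transitions.
  p|r = 6 states, 4 ε-transitions
  (p|r)r = 8 states, 5 ε-transitions
  pq = 4 states, 1 ε-transition
  (p|r)r|pq = 14 states, 10 ε-transitions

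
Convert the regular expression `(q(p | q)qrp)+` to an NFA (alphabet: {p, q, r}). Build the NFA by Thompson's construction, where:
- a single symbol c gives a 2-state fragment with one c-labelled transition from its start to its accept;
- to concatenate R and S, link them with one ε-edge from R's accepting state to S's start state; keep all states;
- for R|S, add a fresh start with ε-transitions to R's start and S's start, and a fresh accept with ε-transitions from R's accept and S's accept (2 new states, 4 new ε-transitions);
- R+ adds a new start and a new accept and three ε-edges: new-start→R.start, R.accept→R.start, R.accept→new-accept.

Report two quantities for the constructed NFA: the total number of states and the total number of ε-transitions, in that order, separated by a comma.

By structural recursion:
Each of the 6 symbol leaves contributes 2 states and 0 ε-transitions.
  p | q → 6 states, 4 ε-transitions
  q(p | q)qrp → 14 states, 8 ε-transitions
  (q(p | q)qrp)+ → 16 states, 11 ε-transitions

16, 11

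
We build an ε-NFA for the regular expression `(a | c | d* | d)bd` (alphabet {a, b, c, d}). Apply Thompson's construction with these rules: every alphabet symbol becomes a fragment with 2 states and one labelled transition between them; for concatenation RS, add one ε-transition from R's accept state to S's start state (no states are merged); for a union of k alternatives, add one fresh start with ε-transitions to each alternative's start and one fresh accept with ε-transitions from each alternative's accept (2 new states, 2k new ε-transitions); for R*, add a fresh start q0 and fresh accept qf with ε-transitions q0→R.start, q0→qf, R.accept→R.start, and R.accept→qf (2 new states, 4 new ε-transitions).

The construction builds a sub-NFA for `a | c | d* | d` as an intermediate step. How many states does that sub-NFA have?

Fragment for `a | c | d* | d`:
Each of the 4 symbol leaves contributes a 2-state fragment.
  d* = 4 states
  a | c | d* | d = 12 states

12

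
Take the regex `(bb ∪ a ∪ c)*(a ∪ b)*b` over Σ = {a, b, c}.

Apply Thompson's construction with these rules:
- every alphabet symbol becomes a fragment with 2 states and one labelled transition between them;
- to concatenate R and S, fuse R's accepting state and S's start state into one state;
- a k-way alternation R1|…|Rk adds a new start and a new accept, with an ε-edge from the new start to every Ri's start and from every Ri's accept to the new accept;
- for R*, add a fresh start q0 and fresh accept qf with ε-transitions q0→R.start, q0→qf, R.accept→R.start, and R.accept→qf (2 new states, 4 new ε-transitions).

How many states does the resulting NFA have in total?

19

Per subexpression:
Each of the 7 symbol leaves contributes a 2-state fragment.
  bb — 3 states
  bb ∪ a ∪ c — 9 states
  (bb ∪ a ∪ c)* — 11 states
  a ∪ b — 6 states
  (a ∪ b)* — 8 states
  (bb ∪ a ∪ c)*(a ∪ b)*b — 19 states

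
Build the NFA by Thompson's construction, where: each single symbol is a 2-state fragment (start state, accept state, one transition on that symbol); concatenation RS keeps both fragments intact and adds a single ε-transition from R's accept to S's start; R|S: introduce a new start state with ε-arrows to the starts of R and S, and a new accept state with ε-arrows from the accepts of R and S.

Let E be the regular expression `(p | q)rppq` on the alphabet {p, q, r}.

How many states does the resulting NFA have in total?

Bottom-up over the parse tree:
Each of the 6 symbol leaves contributes a 2-state fragment.
  p | q → 6 states
  (p | q)rppq → 14 states

14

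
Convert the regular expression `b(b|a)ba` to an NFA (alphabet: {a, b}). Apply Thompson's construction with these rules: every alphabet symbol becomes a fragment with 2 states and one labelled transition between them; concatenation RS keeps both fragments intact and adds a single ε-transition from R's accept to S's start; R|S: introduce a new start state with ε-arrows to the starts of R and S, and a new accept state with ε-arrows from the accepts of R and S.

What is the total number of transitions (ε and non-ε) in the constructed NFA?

Bottom-up over the parse tree:
Each of the 5 symbol leaves contributes 1 transition (1 symbol, 0 ε).
  b|a = 6 transitions (2 symbol, 4 ε)
  b(b|a)ba = 12 transitions (5 symbol, 7 ε)

12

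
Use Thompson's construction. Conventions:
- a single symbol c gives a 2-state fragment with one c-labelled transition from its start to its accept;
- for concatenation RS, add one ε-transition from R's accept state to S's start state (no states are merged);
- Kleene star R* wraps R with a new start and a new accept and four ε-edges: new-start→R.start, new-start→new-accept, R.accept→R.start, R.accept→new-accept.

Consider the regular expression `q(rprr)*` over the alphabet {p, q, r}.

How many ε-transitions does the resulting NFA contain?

8

Recursing over subexpressions:
Each of the 5 symbol leaves contributes 0 ε-transitions.
  rprr = 3 ε-transitions
  (rprr)* = 7 ε-transitions
  q(rprr)* = 8 ε-transitions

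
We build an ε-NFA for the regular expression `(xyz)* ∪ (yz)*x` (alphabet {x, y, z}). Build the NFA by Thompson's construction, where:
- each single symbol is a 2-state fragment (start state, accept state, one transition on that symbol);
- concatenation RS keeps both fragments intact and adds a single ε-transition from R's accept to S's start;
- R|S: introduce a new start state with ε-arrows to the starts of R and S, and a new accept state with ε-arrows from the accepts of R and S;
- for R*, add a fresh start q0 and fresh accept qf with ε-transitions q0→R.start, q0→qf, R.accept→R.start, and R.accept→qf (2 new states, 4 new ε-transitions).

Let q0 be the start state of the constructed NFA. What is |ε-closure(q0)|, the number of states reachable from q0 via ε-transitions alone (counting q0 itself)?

Let C(F) = |ε-closure(F.start)| within fragment F, and note whether F accepts ε. Symbol fragments have C = 1 and do not accept ε. Then:
  xyz : C equals the left operand's closure size = 1 (its accept is not ε-reachable, so the closure stops there)
  (xyz)* : the star's fresh start ε-reaches both the body's start and the fresh accept: C = 2 + 1 = 3
  yz : same as the first factor's closure: C = 1
  (yz)* : C = 1 (new start) + 1 (body) + 1 (new accept) = 3
  (yz)*x : the left operand accepts ε, so the closure extends into the next operand (via the concat ε-link); C = 3 + 1 = 4
  (xyz)* ∪ (yz)*x : new start ε-reaches every alternative's start; at least one alternative accepts ε, so the union's new accept is reached too: C = 1 + 3 + 4 + 1 = 9

9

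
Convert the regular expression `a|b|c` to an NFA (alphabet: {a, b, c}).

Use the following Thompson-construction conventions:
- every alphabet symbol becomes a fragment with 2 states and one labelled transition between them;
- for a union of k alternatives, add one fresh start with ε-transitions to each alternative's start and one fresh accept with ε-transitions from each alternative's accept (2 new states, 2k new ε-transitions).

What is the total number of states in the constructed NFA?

8

Bottom-up over the parse tree:
Each of the 3 symbol leaves contributes a 2-state fragment.
  a|b|c = 8 states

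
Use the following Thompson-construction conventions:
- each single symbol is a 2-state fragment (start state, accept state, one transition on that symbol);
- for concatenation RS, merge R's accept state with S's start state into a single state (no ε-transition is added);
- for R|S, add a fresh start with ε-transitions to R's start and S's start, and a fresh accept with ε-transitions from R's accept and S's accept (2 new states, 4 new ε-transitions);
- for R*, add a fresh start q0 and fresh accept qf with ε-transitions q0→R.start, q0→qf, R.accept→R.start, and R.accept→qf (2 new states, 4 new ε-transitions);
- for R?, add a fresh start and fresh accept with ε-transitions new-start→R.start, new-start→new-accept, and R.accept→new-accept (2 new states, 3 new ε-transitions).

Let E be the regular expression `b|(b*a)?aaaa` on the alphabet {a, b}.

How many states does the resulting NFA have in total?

15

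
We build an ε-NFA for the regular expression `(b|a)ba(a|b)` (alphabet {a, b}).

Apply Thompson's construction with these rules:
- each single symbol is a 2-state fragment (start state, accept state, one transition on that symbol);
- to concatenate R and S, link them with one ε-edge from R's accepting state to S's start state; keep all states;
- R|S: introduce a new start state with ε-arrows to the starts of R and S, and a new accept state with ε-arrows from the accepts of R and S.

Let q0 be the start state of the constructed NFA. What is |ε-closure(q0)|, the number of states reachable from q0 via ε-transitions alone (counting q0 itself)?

Let C(F) = |ε-closure(F.start)| within fragment F, and note whether F accepts ε. Symbol fragments have C = 1 and do not accept ε. Then:
  b|a : |ε-closure| = 1 + 1 + 1 = 3 (the new accept is not ε-reachable since no branch accepts ε)
  a|b : |ε-closure| = 1 + 1 + 1 = 3 (the new accept is not ε-reachable since no branch accepts ε)
  (b|a)ba(a|b) : |ε-closure| equals the left operand's closure size = 3 (its accept is not ε-reachable, so the closure stops there)

3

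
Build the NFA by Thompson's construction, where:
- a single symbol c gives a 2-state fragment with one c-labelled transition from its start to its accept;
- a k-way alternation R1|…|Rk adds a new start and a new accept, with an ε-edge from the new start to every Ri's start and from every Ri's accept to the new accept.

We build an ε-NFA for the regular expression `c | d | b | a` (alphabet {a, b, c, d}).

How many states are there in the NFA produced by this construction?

Bottom-up over the parse tree:
Each of the 4 symbol leaves contributes a 2-state fragment.
  c | d | b | a : 10 states

10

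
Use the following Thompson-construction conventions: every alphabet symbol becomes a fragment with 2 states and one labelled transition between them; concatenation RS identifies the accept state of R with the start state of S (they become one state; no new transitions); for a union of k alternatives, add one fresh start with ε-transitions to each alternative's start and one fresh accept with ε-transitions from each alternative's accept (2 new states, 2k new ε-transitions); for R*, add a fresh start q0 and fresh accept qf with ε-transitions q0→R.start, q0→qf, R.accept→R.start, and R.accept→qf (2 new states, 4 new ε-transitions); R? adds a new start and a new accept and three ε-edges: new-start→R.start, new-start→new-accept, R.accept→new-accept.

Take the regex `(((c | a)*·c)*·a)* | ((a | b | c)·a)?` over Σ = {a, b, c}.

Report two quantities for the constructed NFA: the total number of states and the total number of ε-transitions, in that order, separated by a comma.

27, 29

Per subexpression:
Each of the 8 symbol leaves contributes 2 states and 0 ε-transitions.
  c | a : 6 states, 4 ε-transitions
  (c | a)* : 8 states, 8 ε-transitions
  (c | a)*·c : 9 states, 8 ε-transitions
  ((c | a)*·c)* : 11 states, 12 ε-transitions
  ((c | a)*·c)*·a : 12 states, 12 ε-transitions
  (((c | a)*·c)*·a)* : 14 states, 16 ε-transitions
  a | b | c : 8 states, 6 ε-transitions
  (a | b | c)·a : 9 states, 6 ε-transitions
  ((a | b | c)·a)? : 11 states, 9 ε-transitions
  (((c | a)*·c)*·a)* | ((a | b | c)·a)? : 27 states, 29 ε-transitions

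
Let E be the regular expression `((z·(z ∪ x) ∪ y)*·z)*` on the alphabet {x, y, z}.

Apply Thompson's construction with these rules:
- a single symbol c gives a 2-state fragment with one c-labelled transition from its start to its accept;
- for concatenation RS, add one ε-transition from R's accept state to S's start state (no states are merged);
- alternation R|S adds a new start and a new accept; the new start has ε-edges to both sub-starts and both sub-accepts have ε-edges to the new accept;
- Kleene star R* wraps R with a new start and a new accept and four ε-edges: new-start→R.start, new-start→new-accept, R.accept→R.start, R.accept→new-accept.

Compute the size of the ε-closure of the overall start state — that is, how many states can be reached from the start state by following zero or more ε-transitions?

8

Let C(F) = |ε-closure(F.start)| within fragment F, and note whether F accepts ε. Symbol fragments have C = 1 and do not accept ε. Then:
  z ∪ x : new start ε-reaches every alternative's start; none of them accept ε, so the new accept is not reached: |closure| = 1 + 1 + 1 = 3
  z·(z ∪ x) : same as the first factor's closure: |closure| = 1
  z·(z ∪ x) ∪ y : new start ε-reaches every alternative's start; none of them accept ε, so the new accept is not reached: |closure| = 1 + 1 + 1 = 3
  (z·(z ∪ x) ∪ y)* : the star's fresh start ε-reaches both the body's start and the fresh accept: |closure| = 2 + 3 = 5
  (z·(z ∪ x) ∪ y)*·z : the left operand accepts ε, so the closure extends into the next operand (via the concat ε-link); |closure| = 5 + 1 = 6
  ((z·(z ∪ x) ∪ y)*·z)* : new start has ε-edges to the inner start and to the new accept, so |closure| = 2 + 6 = 8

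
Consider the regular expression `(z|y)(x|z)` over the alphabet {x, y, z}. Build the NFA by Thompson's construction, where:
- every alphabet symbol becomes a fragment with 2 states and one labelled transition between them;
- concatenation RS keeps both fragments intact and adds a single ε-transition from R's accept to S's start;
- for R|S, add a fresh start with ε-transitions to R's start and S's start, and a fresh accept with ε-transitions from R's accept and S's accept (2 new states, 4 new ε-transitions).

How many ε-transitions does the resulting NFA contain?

9

By structural recursion:
Each of the 4 symbol leaves contributes 0 ε-transitions.
  z|y — 4 ε-transitions
  x|z — 4 ε-transitions
  (z|y)(x|z) — 9 ε-transitions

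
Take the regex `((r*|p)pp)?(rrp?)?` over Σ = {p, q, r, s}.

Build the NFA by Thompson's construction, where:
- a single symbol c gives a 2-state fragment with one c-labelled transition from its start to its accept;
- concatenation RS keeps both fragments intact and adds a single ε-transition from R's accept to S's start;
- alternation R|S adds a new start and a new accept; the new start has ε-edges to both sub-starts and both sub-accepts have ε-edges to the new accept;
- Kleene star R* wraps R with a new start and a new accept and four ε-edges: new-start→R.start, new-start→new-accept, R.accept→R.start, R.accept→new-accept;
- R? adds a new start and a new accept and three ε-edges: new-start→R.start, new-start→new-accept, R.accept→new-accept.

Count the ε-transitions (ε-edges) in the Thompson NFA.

22

Per subexpression:
Each of the 7 symbol leaves contributes 0 ε-transitions.
  r* : 4 ε-transitions
  r*|p : 8 ε-transitions
  (r*|p)pp : 10 ε-transitions
  ((r*|p)pp)? : 13 ε-transitions
  p? : 3 ε-transitions
  rrp? : 5 ε-transitions
  (rrp?)? : 8 ε-transitions
  ((r*|p)pp)?(rrp?)? : 22 ε-transitions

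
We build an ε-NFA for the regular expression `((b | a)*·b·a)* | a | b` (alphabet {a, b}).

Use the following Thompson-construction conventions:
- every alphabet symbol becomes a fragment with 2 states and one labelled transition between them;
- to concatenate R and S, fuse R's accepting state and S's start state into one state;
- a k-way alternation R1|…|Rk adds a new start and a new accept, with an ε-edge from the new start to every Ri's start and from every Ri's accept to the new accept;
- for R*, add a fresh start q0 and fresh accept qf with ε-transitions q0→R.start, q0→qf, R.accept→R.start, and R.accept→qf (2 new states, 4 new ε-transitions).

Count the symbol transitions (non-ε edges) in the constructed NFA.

6

Building bottom-up:
Each of the 6 symbol leaves contributes exactly 1 symbol transition.
  b | a → 2 symbol transitions
  (b | a)* → 2 symbol transitions
  (b | a)*·b·a → 4 symbol transitions
  ((b | a)*·b·a)* → 4 symbol transitions
  ((b | a)*·b·a)* | a | b → 6 symbol transitions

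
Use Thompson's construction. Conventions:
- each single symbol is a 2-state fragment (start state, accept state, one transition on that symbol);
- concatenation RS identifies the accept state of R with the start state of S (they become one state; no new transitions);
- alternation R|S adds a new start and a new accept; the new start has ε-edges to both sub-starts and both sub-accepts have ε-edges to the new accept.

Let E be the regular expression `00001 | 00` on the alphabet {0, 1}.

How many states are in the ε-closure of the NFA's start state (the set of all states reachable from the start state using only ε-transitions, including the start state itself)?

Work bottom-up. For each fragment F, track |ε-closure(F.start)| and whether F's accept lies in that closure (i.e. whether F accepts ε). A single-symbol fragment has closure size 1 and does not accept ε.
  00001 — |closure| equals the left operand's closure size = 1 (its accept is not ε-reachable, so the closure stops there)
  00 — |closure| equals the left operand's closure size = 1 (its accept is not ε-reachable, so the closure stops there)
  00001 | 00 — |closure| = 1 + 1 + 1 = 3 (the new accept is not ε-reachable since no branch accepts ε)

3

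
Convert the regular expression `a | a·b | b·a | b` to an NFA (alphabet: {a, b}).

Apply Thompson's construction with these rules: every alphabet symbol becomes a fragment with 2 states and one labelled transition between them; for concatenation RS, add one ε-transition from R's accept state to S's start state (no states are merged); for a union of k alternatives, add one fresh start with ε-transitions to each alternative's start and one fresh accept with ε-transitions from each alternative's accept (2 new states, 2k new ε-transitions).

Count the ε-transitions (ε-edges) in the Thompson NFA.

By structural recursion:
Each of the 6 symbol leaves contributes 0 ε-transitions.
  a·b — 1 ε-transition
  b·a — 1 ε-transition
  a | a·b | b·a | b — 10 ε-transitions

10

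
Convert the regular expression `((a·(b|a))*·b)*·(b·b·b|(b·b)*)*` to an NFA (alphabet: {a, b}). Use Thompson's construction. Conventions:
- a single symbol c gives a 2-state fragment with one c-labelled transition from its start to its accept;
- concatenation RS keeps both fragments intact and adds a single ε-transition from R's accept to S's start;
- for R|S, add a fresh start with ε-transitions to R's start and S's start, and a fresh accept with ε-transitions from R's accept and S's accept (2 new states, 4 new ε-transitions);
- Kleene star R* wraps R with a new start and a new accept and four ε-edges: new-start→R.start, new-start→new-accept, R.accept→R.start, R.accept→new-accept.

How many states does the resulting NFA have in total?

Recursing over subexpressions:
Each of the 9 symbol leaves contributes a 2-state fragment.
  b|a = 6 states
  a·(b|a) = 8 states
  (a·(b|a))* = 10 states
  (a·(b|a))*·b = 12 states
  ((a·(b|a))*·b)* = 14 states
  b·b·b = 6 states
  b·b = 4 states
  (b·b)* = 6 states
  b·b·b|(b·b)* = 14 states
  (b·b·b|(b·b)*)* = 16 states
  ((a·(b|a))*·b)*·(b·b·b|(b·b)*)* = 30 states

30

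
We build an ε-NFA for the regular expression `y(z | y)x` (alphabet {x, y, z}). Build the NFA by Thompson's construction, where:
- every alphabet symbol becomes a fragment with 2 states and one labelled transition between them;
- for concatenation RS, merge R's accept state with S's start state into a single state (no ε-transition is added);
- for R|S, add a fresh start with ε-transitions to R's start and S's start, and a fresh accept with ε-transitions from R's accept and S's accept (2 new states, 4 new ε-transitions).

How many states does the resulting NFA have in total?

8

Building bottom-up:
Each of the 4 symbol leaves contributes a 2-state fragment.
  z | y : 6 states
  y(z | y)x : 8 states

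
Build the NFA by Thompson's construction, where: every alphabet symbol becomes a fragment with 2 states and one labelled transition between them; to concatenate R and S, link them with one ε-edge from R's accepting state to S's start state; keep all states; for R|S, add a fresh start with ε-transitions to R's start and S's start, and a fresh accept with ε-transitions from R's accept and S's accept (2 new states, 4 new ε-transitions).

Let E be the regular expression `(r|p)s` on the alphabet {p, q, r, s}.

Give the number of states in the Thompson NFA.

By structural recursion:
Each of the 3 symbol leaves contributes a 2-state fragment.
  r|p — 6 states
  (r|p)s — 8 states

8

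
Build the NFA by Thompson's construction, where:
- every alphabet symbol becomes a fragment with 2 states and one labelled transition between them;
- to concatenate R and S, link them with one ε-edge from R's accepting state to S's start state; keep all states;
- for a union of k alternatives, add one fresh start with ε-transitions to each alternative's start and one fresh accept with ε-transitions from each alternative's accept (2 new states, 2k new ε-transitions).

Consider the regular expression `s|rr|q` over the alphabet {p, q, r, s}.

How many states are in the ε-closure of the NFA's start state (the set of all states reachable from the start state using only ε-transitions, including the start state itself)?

4

Compute the ε-closure size of each fragment's start state recursively; a symbol fragment's start has no outgoing ε-edge, so its closure is just itself (size 1).
  rr — |ε-closure| equals the left operand's closure size = 1 (its accept is not ε-reachable, so the closure stops there)
  s|rr|q — |ε-closure| = 1 + 1 + 1 + 1 = 4 (the new accept is not ε-reachable since no branch accepts ε)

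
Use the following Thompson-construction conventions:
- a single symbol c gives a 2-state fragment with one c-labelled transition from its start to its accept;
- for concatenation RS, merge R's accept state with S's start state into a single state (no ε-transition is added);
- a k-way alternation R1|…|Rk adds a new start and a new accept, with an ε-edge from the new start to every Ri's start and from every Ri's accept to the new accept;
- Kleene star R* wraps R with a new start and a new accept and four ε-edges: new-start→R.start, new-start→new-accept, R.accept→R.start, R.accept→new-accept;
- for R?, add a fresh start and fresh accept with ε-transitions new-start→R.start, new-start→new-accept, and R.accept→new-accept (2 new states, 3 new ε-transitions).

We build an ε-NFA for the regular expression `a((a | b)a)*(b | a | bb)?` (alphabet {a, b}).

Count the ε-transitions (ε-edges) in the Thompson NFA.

Recursing over subexpressions:
Each of the 8 symbol leaves contributes 0 ε-transitions.
  a | b : 4 ε-transitions
  (a | b)a : 4 ε-transitions
  ((a | b)a)* : 8 ε-transitions
  bb : 0 ε-transitions
  b | a | bb : 6 ε-transitions
  (b | a | bb)? : 9 ε-transitions
  a((a | b)a)*(b | a | bb)? : 17 ε-transitions

17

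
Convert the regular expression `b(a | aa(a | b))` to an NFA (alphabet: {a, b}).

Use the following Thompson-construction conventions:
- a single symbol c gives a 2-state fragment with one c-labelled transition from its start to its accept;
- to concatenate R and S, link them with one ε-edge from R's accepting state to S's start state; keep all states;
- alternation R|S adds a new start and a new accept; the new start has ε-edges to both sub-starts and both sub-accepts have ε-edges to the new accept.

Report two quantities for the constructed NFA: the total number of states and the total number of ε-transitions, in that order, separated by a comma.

Per subexpression:
Each of the 6 symbol leaves contributes 2 states and 0 ε-transitions.
  a | b = 6 states, 4 ε-transitions
  aa(a | b) = 10 states, 6 ε-transitions
  a | aa(a | b) = 14 states, 10 ε-transitions
  b(a | aa(a | b)) = 16 states, 11 ε-transitions

16, 11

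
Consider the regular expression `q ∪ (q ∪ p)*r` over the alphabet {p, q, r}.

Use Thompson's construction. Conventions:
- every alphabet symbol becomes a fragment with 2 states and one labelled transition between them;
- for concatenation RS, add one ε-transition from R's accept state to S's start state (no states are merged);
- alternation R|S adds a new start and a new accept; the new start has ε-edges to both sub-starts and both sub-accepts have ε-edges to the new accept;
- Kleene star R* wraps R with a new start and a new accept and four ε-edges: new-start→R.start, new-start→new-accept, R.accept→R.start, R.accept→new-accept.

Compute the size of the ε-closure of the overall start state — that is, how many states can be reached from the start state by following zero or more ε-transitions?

8

Compute the ε-closure size of each fragment's start state recursively; a symbol fragment's start has no outgoing ε-edge, so its closure is just itself (size 1).
  q ∪ p — C = 1 + 1 + 1 = 3 (the new accept is not ε-reachable since no branch accepts ε)
  (q ∪ p)* — new start has ε-edges to the inner start and to the new accept, so C = 2 + 3 = 5
  (q ∪ p)*r — C = 5 + 1 = 6 (closure spills across the concat boundary because the left factor accepts ε)
  q ∪ (q ∪ p)*r — C = 1 + 1 + 6 = 8 (the new accept is not ε-reachable since no branch accepts ε)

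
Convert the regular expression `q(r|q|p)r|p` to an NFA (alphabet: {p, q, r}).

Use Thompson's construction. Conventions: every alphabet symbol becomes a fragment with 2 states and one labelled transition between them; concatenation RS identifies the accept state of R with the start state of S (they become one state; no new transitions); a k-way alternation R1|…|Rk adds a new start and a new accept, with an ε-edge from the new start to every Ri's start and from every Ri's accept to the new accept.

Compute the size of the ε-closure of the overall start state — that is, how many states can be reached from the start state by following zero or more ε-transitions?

3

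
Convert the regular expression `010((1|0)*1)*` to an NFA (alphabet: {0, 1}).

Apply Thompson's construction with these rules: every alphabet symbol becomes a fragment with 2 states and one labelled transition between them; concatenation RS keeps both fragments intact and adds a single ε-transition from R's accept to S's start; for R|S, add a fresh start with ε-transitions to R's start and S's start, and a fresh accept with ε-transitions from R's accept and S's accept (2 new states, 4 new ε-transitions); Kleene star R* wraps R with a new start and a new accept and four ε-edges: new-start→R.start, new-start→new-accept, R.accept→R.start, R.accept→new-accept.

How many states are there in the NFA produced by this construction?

18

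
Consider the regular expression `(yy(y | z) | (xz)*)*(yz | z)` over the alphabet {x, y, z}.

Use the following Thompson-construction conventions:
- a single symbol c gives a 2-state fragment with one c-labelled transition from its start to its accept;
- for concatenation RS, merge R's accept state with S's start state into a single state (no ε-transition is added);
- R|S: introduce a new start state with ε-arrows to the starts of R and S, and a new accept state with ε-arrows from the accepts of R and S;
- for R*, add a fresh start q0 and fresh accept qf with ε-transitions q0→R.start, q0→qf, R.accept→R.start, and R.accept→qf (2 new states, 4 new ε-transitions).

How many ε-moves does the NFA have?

By structural recursion:
Each of the 9 symbol leaves contributes 0 ε-transitions.
  y | z — 4 ε-transitions
  yy(y | z) — 4 ε-transitions
  xz — 0 ε-transitions
  (xz)* — 4 ε-transitions
  yy(y | z) | (xz)* — 12 ε-transitions
  (yy(y | z) | (xz)*)* — 16 ε-transitions
  yz — 0 ε-transitions
  yz | z — 4 ε-transitions
  (yy(y | z) | (xz)*)*(yz | z) — 20 ε-transitions

20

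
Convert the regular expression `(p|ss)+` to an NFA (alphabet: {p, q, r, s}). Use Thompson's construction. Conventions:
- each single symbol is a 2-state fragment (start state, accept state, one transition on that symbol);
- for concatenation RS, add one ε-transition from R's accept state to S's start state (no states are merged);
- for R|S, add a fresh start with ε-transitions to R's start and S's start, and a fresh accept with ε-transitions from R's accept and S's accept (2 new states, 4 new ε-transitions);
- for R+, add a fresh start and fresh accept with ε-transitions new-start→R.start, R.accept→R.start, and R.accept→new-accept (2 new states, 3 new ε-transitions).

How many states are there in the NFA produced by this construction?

10

Recursing over subexpressions:
Each of the 3 symbol leaves contributes a 2-state fragment.
  ss : 4 states
  p|ss : 8 states
  (p|ss)+ : 10 states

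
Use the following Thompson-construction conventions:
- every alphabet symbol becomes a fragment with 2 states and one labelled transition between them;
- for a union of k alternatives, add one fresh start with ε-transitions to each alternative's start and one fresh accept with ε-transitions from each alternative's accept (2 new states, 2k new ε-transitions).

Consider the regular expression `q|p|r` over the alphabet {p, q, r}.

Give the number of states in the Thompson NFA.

8

By structural recursion:
Each of the 3 symbol leaves contributes a 2-state fragment.
  q|p|r — 8 states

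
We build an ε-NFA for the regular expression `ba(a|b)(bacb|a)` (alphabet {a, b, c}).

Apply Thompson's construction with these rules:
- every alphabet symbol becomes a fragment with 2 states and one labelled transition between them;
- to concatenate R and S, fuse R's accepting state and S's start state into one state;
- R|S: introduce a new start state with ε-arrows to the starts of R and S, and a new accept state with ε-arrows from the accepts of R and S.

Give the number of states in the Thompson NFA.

Bottom-up over the parse tree:
Each of the 9 symbol leaves contributes a 2-state fragment.
  a|b = 6 states
  bacb = 5 states
  bacb|a = 9 states
  ba(a|b)(bacb|a) = 16 states

16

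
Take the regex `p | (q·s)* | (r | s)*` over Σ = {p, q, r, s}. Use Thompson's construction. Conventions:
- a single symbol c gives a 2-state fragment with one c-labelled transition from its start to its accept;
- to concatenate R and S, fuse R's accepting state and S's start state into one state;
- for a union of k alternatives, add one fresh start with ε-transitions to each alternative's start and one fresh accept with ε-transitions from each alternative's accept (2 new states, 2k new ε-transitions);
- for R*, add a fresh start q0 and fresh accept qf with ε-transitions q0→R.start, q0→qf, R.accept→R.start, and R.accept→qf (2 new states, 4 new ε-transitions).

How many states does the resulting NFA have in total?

17

Recursing over subexpressions:
Each of the 5 symbol leaves contributes a 2-state fragment.
  q·s — 3 states
  (q·s)* — 5 states
  r | s — 6 states
  (r | s)* — 8 states
  p | (q·s)* | (r | s)* — 17 states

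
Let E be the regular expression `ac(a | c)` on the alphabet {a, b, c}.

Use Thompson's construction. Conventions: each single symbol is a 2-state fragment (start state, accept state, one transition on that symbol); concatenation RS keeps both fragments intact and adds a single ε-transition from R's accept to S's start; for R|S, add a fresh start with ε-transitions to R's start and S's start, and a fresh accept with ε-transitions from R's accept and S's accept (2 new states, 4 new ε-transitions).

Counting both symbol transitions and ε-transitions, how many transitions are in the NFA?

10

Building bottom-up:
Each of the 4 symbol leaves contributes 1 transition (1 symbol, 0 ε).
  a | c : 6 transitions (2 symbol, 4 ε)
  ac(a | c) : 10 transitions (4 symbol, 6 ε)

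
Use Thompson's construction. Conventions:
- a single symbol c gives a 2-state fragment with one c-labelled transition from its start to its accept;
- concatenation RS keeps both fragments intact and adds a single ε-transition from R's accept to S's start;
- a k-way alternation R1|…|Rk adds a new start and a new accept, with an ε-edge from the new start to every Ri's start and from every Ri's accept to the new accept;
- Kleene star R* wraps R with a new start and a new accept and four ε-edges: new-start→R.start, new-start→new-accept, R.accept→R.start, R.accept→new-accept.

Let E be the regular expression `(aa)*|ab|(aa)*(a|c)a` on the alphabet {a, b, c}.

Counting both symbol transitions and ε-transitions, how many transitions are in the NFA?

32

Building bottom-up:
Each of the 9 symbol leaves contributes 1 transition (1 symbol, 0 ε).
  aa = 3 transitions (2 symbol, 1 ε)
  (aa)* = 7 transitions (2 symbol, 5 ε)
  ab = 3 transitions (2 symbol, 1 ε)
  aa = 3 transitions (2 symbol, 1 ε)
  (aa)* = 7 transitions (2 symbol, 5 ε)
  a|c = 6 transitions (2 symbol, 4 ε)
  (aa)*(a|c)a = 16 transitions (5 symbol, 11 ε)
  (aa)*|ab|(aa)*(a|c)a = 32 transitions (9 symbol, 23 ε)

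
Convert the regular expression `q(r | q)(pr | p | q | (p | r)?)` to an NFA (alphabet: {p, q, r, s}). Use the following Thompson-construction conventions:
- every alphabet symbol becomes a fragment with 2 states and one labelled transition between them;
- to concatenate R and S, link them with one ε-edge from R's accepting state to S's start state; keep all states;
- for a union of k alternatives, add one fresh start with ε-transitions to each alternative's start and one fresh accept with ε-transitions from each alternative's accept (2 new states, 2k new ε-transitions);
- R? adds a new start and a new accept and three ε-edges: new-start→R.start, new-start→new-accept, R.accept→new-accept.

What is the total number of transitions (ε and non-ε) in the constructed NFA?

31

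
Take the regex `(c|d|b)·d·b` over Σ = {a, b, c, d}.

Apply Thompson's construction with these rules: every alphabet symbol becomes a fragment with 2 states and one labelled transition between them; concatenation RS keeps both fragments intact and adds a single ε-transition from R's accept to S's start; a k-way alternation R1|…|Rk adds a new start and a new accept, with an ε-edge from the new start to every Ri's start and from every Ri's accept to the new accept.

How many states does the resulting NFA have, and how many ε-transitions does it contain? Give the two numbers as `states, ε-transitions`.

12, 8

Recursing over subexpressions:
Each of the 5 symbol leaves contributes 2 states and 0 ε-transitions.
  c|d|b — 8 states, 6 ε-transitions
  (c|d|b)·d·b — 12 states, 8 ε-transitions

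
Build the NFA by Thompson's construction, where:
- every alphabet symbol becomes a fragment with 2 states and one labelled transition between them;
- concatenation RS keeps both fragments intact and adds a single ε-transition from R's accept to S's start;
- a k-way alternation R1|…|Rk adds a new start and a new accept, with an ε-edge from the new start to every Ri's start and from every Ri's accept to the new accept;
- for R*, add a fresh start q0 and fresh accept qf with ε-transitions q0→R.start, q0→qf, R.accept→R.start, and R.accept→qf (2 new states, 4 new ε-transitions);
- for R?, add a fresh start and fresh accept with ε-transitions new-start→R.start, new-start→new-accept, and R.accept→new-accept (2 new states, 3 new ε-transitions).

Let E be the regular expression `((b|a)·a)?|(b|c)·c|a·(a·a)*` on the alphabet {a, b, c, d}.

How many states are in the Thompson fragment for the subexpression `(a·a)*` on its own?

Fragment for `(a·a)*`:
Each of the 2 symbol leaves contributes a 2-state fragment.
  a·a — 4 states
  (a·a)* — 6 states

6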